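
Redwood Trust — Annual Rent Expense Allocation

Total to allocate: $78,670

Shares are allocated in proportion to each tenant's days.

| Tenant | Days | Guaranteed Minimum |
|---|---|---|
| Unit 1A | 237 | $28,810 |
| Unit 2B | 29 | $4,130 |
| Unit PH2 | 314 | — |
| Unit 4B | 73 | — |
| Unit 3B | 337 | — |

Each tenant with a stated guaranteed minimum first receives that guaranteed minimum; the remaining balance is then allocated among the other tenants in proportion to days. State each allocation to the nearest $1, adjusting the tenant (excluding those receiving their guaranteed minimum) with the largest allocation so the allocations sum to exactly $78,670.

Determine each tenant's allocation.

Unit 1A: $28,810 · Unit 2B: $4,130 · Unit PH2: $19,833 · Unit 4B: $4,611 · Unit 3B: $21,286

Guaranteed amounts: Unit 1A $28,810; Unit 2B $4,130. Residual $45,730.
Residual split over remaining days 724: Unit PH2 19,833.18 → $19,833; Unit 4B 4,610.90 → $4,611; Unit 3B 21,285.93 → $21,286.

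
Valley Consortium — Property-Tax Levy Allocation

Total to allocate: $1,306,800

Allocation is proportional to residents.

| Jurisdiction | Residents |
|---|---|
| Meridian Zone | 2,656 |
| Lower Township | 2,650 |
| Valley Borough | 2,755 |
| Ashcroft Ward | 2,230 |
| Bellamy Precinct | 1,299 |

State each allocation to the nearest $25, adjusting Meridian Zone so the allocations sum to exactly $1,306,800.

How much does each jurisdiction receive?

Combined residents = 11,590.
Unrounded shares: Meridian Zone 2,656/11,590 × $1,306,800 = 299,470.30; Lower Township 2,650/11,590 × $1,306,800 = 298,793.79; Valley Borough 2,755/11,590 × $1,306,800 = 310,632.79; Ashcroft Ward 2,230/11,590 × $1,306,800 = 251,437.79; Bellamy Precinct 1,299/11,590 × $1,306,800 = 146,465.33.
At nearest $25: Meridian Zone $299,475; Lower Township $298,800; Valley Borough $310,625; Ashcroft Ward $251,450; Bellamy Precinct $146,475. Sum = $1,306,825.
Difference $1,306,800 − $1,306,825 = −$25 applied to Meridian Zone: Meridian Zone becomes $299,450.

Meridian Zone: $299,450; Lower Township: $298,800; Valley Borough: $310,625; Ashcroft Ward: $251,450; Bellamy Precinct: $146,475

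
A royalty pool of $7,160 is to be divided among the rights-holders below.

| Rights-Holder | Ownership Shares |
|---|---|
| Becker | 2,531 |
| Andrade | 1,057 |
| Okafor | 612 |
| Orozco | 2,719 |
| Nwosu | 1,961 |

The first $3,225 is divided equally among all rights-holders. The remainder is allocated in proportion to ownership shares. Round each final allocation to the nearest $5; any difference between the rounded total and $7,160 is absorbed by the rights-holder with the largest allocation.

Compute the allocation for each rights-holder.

First tranche $3,225 split equally: $645 each.
Remainder $3,935 by ownership shares (total 8,880): Becker 1,121.56 → $1,120; Andrade 468.39 → $470; Okafor 271.20 → $270; Orozco 1,204.87 → $1,205; Nwosu 868.98 → $870.
Totals: Becker $645 + $1,120 = $1,765; Andrade $645 + $470 = $1,115; Okafor $645 + $270 = $915; Orozco $645 + $1,205 = $1,850; Nwosu $645 + $870 = $1,515.

Becker: $1,765 · Andrade: $1,115 · Okafor: $915 · Orozco: $1,850 · Nwosu: $1,515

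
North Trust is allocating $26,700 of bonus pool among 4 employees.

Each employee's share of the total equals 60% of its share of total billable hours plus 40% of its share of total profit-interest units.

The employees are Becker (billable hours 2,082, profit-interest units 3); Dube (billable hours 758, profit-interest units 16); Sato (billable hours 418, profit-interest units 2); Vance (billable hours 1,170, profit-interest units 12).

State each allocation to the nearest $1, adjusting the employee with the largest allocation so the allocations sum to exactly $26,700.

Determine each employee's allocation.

Becker: $8,502 | Dube: $7,921 | Sato: $2,160 | Vance: $8,117

Billable hours total 4,428; profit-interest units total 33.
Combined weights (60% billable hours + 40% profit-interest units): Becker 0.3185; Dube 0.2966; Sato 0.0809; Vance 0.3040.
Proportional shares: Becker 8,503.35; Dube 7,920.54; Sato 2,159.55; Vance 8,116.56.
Rounded to nearest $1: Becker $8,503; Dube $7,921; Sato $2,160; Vance $8,117. Sum = $26,701.
Difference $26,700 − $26,701 = −$1 applied to largest allocation (Becker): Becker becomes $8,502.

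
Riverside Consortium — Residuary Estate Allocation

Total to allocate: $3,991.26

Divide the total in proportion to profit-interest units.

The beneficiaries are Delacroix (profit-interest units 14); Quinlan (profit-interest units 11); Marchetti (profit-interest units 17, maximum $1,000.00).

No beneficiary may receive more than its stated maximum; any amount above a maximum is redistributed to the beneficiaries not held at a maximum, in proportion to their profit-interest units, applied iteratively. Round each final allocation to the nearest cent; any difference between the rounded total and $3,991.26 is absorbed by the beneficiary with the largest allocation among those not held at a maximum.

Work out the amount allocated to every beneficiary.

Delacroix: $1,675.11 | Quinlan: $1,316.15 | Marchetti: $1,000.00

Profit-interest units total: 42.
Pro-rata shares before constraints: Delacroix 1,330.4200; Quinlan 1,045.3300; Marchetti 1,615.5100.
Capped: Marchetti ($1,000.00); balance $2,991.26 reallocated over remaining profit-interest units 25.
Shares after redistribution: Delacroix 1,675.1056 → $1,675.11; Quinlan 1,316.1544 → $1,316.15.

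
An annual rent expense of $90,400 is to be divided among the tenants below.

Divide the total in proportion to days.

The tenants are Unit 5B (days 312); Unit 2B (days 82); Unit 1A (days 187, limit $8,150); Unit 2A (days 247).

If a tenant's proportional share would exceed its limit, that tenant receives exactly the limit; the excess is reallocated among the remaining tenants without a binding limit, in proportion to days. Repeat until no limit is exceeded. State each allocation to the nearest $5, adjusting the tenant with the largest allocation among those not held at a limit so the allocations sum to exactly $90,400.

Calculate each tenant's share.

Unit 5B: $40,035 · Unit 2B: $10,520 · Unit 1A: $8,150 · Unit 2A: $31,695

Days total: 828.
Pro-rata shares before constraints: Unit 5B 34,063.77; Unit 2B 8,952.66; Unit 1A 20,416.43; Unit 2A 26,967.15.
Held at cap: Unit 1A ($8,150); remaining pool $82,250 reallocated over remaining days 641.
Shares after redistribution: Unit 5B 40,034.32 → $40,035; Unit 2B 10,521.84 → $10,520; Unit 2A 31,693.84 → $31,695.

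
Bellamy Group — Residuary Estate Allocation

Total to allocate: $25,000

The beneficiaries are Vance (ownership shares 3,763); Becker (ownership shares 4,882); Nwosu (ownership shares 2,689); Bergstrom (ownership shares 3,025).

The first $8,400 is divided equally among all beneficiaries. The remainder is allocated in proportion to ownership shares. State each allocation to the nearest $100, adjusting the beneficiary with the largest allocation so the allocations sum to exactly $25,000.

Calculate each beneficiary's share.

First tranche $8,400 split equally: $2,100 each.
Remainder $16,600 by ownership shares (total 14,359): Vance 4,350.29 → $4,400; Becker 5,643.93 → $5,600; Nwosu 3,108.67 → $3,100; Bergstrom 3,497.11 → $3,500.
Totals: Vance $2,100 + $4,400 = $6,500; Becker $2,100 + $5,600 = $7,700; Nwosu $2,100 + $3,100 = $5,200; Bergstrom $2,100 + $3,500 = $5,600.

Vance: $6,500 · Becker: $7,700 · Nwosu: $5,200 · Bergstrom: $5,600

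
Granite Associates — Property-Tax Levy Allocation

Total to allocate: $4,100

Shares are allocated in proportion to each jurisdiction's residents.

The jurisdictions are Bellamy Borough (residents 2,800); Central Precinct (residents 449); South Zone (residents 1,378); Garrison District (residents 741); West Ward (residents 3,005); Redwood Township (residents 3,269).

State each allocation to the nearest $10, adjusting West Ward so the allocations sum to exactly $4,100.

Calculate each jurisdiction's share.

Combined residents = 11,642.
Raw shares: Bellamy Borough 2,800/11,642 × $4,100 = 986.08; Central Precinct 449/11,642 × $4,100 = 158.13; South Zone 1,378/11,642 × $4,100 = 485.29; Garrison District 741/11,642 × $4,100 = 260.96; West Ward 3,005/11,642 × $4,100 = 1,058.28; Redwood Township 3,269/11,642 × $4,100 = 1,151.25.
At nearest $10: Bellamy Borough $990; Central Precinct $160; South Zone $490; Garrison District $260; West Ward $1,060; Redwood Township $1,150. Sum = $4,110.
Difference $4,100 − $4,110 = −$10 applied to West Ward: West Ward becomes $1,050.

Bellamy Borough: $990; Central Precinct: $160; South Zone: $490; Garrison District: $260; West Ward: $1,050; Redwood Township: $1,150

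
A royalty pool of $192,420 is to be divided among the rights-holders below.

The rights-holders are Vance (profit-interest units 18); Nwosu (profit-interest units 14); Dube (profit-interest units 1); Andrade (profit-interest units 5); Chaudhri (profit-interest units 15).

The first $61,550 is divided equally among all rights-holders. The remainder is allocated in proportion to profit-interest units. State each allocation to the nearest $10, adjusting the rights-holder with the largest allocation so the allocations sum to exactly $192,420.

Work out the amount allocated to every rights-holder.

Vance: $56,750; Nwosu: $46,880; Dube: $14,780; Andrade: $24,660; Chaudhri: $49,350

First tranche $61,550 split equally: $12,310 each.
Remainder $130,870 by profit-interest units (total 53): Vance 44,446.42 → $44,450; Nwosu 34,569.43 → $34,570; Dube 2,469.25 → $2,470; Andrade 12,346.23 → $12,350; Chaudhri 37,038.68 → $37,040.
Rounding difference −$10 on remainder applied to Vance.
Totals: Vance $12,310 + $44,440 = $56,750; Nwosu $12,310 + $34,570 = $46,880; Dube $12,310 + $2,470 = $14,780; Andrade $12,310 + $12,350 = $24,660; Chaudhri $12,310 + $37,040 = $49,350.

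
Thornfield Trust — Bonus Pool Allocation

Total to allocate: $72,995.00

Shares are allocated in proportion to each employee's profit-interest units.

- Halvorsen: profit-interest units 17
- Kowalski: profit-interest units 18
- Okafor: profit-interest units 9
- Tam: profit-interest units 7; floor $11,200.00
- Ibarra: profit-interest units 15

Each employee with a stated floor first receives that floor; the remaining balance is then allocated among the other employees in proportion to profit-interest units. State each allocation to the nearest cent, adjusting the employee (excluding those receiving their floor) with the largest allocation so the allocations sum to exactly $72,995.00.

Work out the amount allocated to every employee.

Halvorsen: $17,805.34 | Kowalski: $18,852.71 | Okafor: $9,426.36 | Tam: $11,200.00 | Ibarra: $15,710.59

Fund the minimums — Tam $11,200.00. Remaining pool $61,795.00.
Remaining pool split over remaining profit-interest units 59: Halvorsen 17,805.3390 → $17,805.34; Kowalski 18,852.7119 → $18,852.71; Okafor 9,426.3559 → $9,426.36; Ibarra 15,710.5932 → $15,710.59.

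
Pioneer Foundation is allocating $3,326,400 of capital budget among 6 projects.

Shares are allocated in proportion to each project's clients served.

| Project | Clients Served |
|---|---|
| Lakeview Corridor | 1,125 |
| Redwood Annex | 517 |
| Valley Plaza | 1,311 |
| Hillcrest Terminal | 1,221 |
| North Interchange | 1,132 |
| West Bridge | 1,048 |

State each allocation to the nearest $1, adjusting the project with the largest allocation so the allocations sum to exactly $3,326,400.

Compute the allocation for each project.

Clients served total: 6,354.
Proportional shares: Lakeview Corridor 1,125/6,354 × $3,326,400 = 588,951.84; Redwood Annex 517/6,354 × $3,326,400 = 270,656.09; Valley Plaza 1,311/6,354 × $3,326,400 = 686,325.21; Hillcrest Terminal 1,221/6,354 × $3,326,400 = 639,209.07; North Interchange 1,132/6,354 × $3,326,400 = 592,616.43; West Bridge 1,048/6,354 × $3,326,400 = 548,641.36.
After rounding ($1): Lakeview Corridor $588,952; Redwood Annex $270,656; Valley Plaza $686,325; Hillcrest Terminal $639,209; North Interchange $592,616; West Bridge $548,641. Sum = $3,326,399.
Difference $3,326,400 − $3,326,399 = +$1 applied to largest allocation (Valley Plaza): Valley Plaza becomes $686,326.

Lakeview Corridor: $588,952 | Redwood Annex: $270,656 | Valley Plaza: $686,326 | Hillcrest Terminal: $639,209 | North Interchange: $592,616 | West Bridge: $548,641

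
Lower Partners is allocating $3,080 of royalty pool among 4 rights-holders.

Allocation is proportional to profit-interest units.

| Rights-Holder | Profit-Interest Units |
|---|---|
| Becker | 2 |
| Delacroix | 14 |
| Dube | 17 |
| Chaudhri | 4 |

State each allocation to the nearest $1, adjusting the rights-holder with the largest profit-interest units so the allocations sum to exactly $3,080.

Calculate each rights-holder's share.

Becker: $166 | Delacroix: $1,165 | Dube: $1,416 | Chaudhri: $333

Combined profit-interest units = 37.
Pro-rata amounts: Becker 2/37 × $3,080 = 166.49; Delacroix 14/37 × $3,080 = 1,165.41; Dube 17/37 × $3,080 = 1,415.14; Chaudhri 4/37 × $3,080 = 332.97.
At nearest $1: Becker $166; Delacroix $1,165; Dube $1,415; Chaudhri $333. Sum = $3,079.
Difference $3,080 − $3,079 = +$1 applied to largest profit-interest units (Dube): Dube becomes $1,416.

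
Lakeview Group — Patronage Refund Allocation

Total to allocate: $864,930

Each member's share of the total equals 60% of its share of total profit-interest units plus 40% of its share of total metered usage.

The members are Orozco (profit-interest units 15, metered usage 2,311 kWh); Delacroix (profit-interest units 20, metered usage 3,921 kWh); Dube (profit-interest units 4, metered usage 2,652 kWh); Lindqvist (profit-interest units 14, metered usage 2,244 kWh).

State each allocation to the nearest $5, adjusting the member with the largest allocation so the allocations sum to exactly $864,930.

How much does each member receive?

Orozco: $218,725; Delacroix: $317,735; Dube: $121,620; Lindqvist: $206,850

Totals — profit-interest units 53, metered usage 11,128.
Composite weights (60% profit-interest units + 40% metered usage): Orozco 0.2529; Delacroix 0.3674; Dube 0.1406; Lindqvist 0.2392.
Proportional shares: Orozco 218,724.41; Delacroix 317,737.97; Dube 121,617.91; Lindqvist 206,849.71.
At nearest $5: Orozco $218,725; Delacroix $317,740; Dube $121,620; Lindqvist $206,850. Sum = $864,935.
Difference $864,930 − $864,935 = −$5 applied to largest allocation (Delacroix): Delacroix becomes $317,735.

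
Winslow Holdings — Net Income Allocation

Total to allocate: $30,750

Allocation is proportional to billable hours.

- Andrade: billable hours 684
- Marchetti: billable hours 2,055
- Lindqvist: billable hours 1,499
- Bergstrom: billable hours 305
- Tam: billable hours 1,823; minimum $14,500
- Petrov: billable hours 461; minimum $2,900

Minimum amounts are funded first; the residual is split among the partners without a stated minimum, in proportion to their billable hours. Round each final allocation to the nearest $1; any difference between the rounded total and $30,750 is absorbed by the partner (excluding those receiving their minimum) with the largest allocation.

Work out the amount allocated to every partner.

Andrade: $2,010 | Marchetti: $6,039 | Lindqvist: $4,405 | Bergstrom: $896 | Tam: $14,500 | Petrov: $2,900

Fund the minimums — Tam $14,500; Petrov $2,900. Remaining pool $13,350.
Remaining pool split over remaining billable hours 4,543: Andrade 2,009.99 → $2,010; Marchetti 6,038.80 → $6,039; Lindqvist 4,404.94 → $4,405; Bergstrom 896.27 → $896.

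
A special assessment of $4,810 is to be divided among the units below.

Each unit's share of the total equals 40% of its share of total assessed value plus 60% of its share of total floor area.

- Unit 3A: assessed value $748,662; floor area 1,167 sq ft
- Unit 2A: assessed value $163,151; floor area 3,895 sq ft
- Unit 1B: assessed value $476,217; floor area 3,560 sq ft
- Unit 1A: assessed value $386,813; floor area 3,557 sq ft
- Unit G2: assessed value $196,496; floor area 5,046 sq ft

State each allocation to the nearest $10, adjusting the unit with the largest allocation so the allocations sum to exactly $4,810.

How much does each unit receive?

Unit 3A: $930 | Unit 2A: $810 | Unit 1B: $1,060 | Unit 1A: $970 | Unit G2: $1,040

Totals — assessed value 1,971,339, floor area 17,225.
Blended shares (40% assessed value + 60% floor area): Unit 3A 0.1926; Unit 2A 0.1688; Unit 1B 0.2206; Unit 1A 0.2024; Unit G2 0.2156.
Unrounded shares: Unit 3A 926.21; Unit 2A 811.83; Unit 1B 1,061.25; Unit 1A 973.49; Unit G2 1,037.22.
At nearest $10: Unit 3A $930; Unit 2A $810; Unit 1B $1,060; Unit 1A $970; Unit G2 $1,040. Sum = $4,810.
Rounded total matches; no reconciliation needed.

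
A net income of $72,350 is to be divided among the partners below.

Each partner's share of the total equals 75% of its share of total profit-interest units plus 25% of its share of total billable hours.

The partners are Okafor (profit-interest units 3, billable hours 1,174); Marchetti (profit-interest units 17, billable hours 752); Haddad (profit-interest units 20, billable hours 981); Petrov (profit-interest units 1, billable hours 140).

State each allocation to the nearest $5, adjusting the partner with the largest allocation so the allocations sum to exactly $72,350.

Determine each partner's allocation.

Profit-interest units total 41; billable hours total 3,047.
Blended shares (75% profit-interest units + 25% billable hours): Okafor 0.1512; Marchetti 0.3727; Haddad 0.4463; Petrov 0.0298.
Proportional shares: Okafor 10,939.49; Marchetti 26,963.08; Haddad 32,292.89; Petrov 2,154.54.
Rounded to nearest $5: Okafor $10,940; Marchetti $26,965; Haddad $32,295; Petrov $2,155. Sum = $72,355.
Difference $72,350 − $72,355 = −$5 applied to largest allocation (Haddad): Haddad becomes $32,290.

Okafor: $10,940 · Marchetti: $26,965 · Haddad: $32,290 · Petrov: $2,155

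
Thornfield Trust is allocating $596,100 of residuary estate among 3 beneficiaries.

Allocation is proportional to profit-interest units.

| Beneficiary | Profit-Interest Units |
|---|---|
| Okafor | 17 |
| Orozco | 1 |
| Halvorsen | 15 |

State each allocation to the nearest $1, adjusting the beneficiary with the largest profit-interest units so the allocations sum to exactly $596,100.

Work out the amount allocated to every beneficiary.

Combined profit-interest units = 17 + 1 + 15 = 33.
Unrounded shares: Okafor 307,081.82; Orozco 18,063.64; Halvorsen 270,954.55.
After rounding ($1): Okafor $307,082; Orozco $18,064; Halvorsen $270,955. Sum = $596,101.
Difference $596,100 − $596,101 = −$1 applied to largest profit-interest units (Okafor): Okafor becomes $307,081.

Okafor: $307,081 | Orozco: $18,064 | Halvorsen: $270,955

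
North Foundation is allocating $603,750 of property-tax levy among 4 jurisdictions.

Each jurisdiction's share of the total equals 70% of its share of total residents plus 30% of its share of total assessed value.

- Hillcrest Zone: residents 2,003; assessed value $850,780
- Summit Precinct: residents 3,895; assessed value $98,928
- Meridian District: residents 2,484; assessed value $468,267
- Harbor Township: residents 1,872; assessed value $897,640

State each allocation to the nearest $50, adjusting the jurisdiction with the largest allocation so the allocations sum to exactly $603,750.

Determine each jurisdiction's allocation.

Totals — residents 10,254, assessed value 2,315,615.
Composite weights (70% residents + 30% assessed value): Hillcrest Zone 0.2470; Summit Precinct 0.2787; Meridian District 0.2302; Harbor Township 0.2441.
Proportional shares: Hillcrest Zone 149,102.02; Summit Precinct 168,272.90; Meridian District 139,006.97; Harbor Township 147,368.11.
Rounded to nearest $50: Hillcrest Zone $149,100; Summit Precinct $168,250; Meridian District $139,000; Harbor Township $147,350. Sum = $603,700.
Difference $603,750 − $603,700 = +$50 applied to largest allocation (Summit Precinct): Summit Precinct becomes $168,300.

Hillcrest Zone: $149,100; Summit Precinct: $168,300; Meridian District: $139,000; Harbor Township: $147,350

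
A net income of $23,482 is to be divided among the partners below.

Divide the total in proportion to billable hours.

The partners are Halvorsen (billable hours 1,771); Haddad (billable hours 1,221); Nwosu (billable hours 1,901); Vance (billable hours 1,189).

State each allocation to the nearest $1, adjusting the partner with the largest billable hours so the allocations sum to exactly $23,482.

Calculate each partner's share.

Combined billable hours = 6,082.
Proportional shares: Halvorsen 1,771/6,082 × $23,482 = 6,837.66; Haddad 1,221/6,082 × $23,482 = 4,714.16; Nwosu 1,901/6,082 × $23,482 = 7,339.57; Vance 1,189/6,082 × $23,482 = 4,590.61.
After rounding ($1): Halvorsen $6,838; Haddad $4,714; Nwosu $7,340; Vance $4,591. Sum = $23,483.
Difference $23,482 − $23,483 = −$1 applied to largest billable hours (Nwosu): Nwosu becomes $7,339.

Halvorsen: $6,838; Haddad: $4,714; Nwosu: $7,339; Vance: $4,591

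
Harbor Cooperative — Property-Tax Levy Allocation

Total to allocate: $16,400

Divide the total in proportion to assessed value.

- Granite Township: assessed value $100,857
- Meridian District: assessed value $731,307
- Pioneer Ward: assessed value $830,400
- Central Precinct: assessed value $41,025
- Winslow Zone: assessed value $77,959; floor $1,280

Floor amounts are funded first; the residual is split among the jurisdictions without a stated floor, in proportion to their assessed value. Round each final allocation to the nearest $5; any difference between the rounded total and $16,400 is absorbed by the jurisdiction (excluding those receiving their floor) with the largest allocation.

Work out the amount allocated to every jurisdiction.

Granite Township: $895; Meridian District: $6,490; Pioneer Ward: $7,370; Central Precinct: $365; Winslow Zone: $1,280

Fund the minimums — Winslow Zone $1,280. Balance $15,120.
Balance split over remaining assessed value 1,703,589: Granite Township 895.14 → $895; Meridian District 6,490.63 → $6,490; Pioneer Ward 7,370.12 → $7,370; Central Precinct 364.11 → $365.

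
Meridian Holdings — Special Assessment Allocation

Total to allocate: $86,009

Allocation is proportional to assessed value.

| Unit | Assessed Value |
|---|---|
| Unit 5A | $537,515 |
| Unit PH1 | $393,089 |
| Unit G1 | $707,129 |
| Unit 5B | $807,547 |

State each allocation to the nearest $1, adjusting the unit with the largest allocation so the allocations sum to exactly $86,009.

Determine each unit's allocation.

Unit 5A: $18,906 · Unit PH1: $13,826 · Unit G1: $24,872 · Unit 5B: $28,405

Total assessed value = 2,445,280.
Raw shares: Unit 5A 537,515/2,445,280 × $86,009 = 18,906.27; Unit PH1 393,089/2,445,280 × $86,009 = 13,826.31; Unit G1 707,129/2,445,280 × $86,009 = 24,872.19; Unit 5B 807,547/2,445,280 × $86,009 = 28,404.24.
After rounding ($1): Unit 5A $18,906; Unit PH1 $13,826; Unit G1 $24,872; Unit 5B $28,404. Sum = $86,008.
Difference $86,009 − $86,008 = +$1 applied to largest allocation (Unit 5B): Unit 5B becomes $28,405.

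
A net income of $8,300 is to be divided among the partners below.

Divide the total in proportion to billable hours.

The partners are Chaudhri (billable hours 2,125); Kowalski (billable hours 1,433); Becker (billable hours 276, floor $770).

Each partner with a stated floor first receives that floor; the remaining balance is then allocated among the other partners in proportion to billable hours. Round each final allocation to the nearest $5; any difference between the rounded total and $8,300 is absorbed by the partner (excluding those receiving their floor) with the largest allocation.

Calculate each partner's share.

Chaudhri: $4,495 | Kowalski: $3,035 | Becker: $770

Fund the minimums — Becker $770. Balance $7,530.
Balance split over remaining billable hours 3,558: Chaudhri 4,497.26 → $4,495; Kowalski 3,032.74 → $3,035.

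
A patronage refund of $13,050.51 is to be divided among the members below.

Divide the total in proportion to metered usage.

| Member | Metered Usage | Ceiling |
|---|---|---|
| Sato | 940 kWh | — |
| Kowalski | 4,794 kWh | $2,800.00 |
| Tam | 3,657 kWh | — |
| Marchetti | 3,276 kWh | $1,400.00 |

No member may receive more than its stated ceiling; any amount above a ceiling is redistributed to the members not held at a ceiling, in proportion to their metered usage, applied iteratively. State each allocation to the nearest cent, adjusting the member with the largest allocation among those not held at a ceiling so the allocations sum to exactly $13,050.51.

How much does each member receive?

Metered usage total: 12,667.
Pro-rata shares before constraints: Sato 968.4597; Kowalski 4,939.1446; Tam 3,767.7205; Marchetti 3,375.1852.
Held at cap: Kowalski ($2,800.00), Marchetti ($1,400.00); residual $8,850.51 reallocated over remaining metered usage 4,597.
Shares after redistribution: Sato 1,809.7628 → $1,809.76; Tam 7,040.7472 → $7,040.75.

Sato: $1,809.76 | Kowalski: $2,800.00 | Tam: $7,040.75 | Marchetti: $1,400.00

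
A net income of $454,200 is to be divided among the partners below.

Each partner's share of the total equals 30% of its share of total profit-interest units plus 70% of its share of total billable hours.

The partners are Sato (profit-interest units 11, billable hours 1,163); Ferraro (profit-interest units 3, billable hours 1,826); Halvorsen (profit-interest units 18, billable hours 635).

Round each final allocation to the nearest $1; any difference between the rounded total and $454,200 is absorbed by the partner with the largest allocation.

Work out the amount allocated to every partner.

Totals — profit-interest units 32, billable hours 3,624.
Blended shares (30% profit-interest units + 70% billable hours): Sato 0.3278; Ferraro 0.3808; Halvorsen 0.2914.
Proportional shares: Sato 148,871.44; Ferraro 172,972.62; Halvorsen 132,355.94.
Rounded to nearest $1: Sato $148,871; Ferraro $172,973; Halvorsen $132,356. Sum = $454,200.
No rounding difference to absorb.

Sato: $148,871; Ferraro: $172,973; Halvorsen: $132,356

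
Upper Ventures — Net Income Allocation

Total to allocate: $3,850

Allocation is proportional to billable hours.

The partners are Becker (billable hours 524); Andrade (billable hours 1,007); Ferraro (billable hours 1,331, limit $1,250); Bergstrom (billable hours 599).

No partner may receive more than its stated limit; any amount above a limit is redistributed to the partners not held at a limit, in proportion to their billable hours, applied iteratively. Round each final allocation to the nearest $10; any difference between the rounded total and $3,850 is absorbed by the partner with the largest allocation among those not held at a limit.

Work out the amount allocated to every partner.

Sum of billable hours: 3,461.
Pro-rata shares before constraints: Becker 582.90; Andrade 1,120.18; Ferraro 1,480.60; Bergstrom 666.32.
Cap binds for Ferraro ($1,250); balance $2,600 reallocated over remaining billable hours 2,130.
Redistributed shares: Becker 639.62 → $640; Andrade 1,229.20 → $1,230; Bergstrom 731.17 → $730.

Becker: $640; Andrade: $1,230; Ferraro: $1,250; Bergstrom: $730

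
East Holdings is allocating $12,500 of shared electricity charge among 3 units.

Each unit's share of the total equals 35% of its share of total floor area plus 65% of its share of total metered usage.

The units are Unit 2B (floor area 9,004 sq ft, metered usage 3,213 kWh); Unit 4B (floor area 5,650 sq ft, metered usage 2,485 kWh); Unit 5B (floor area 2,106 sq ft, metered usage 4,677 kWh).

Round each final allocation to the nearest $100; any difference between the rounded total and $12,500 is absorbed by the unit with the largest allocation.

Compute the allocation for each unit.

Floor area total 16,760; metered usage total 10,375.
Combined weights (35% floor area + 65% metered usage): Unit 2B 0.3893; Unit 4B 0.2737; Unit 5B 0.3370.
Pro-rata amounts: Unit 2B 4,866.59; Unit 4B 3,420.95; Unit 5B 4,212.46.
After rounding ($100): Unit 2B $4,900; Unit 4B $3,400; Unit 5B $4,200. Sum = $12,500.
No rounding difference to absorb.

Unit 2B: $4,900; Unit 4B: $3,400; Unit 5B: $4,200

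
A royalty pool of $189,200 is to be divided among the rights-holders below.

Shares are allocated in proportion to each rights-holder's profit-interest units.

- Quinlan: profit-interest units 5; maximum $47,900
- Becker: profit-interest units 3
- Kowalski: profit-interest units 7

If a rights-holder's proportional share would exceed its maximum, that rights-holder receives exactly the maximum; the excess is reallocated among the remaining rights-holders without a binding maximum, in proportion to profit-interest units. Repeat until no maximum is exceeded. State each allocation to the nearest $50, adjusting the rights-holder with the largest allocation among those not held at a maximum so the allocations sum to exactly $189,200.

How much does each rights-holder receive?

Quinlan: $47,900; Becker: $42,400; Kowalski: $98,900

Combined profit-interest units = 15.
Proportional shares (ignoring caps): Quinlan 63,066.67; Becker 37,840.00; Kowalski 88,293.33.
Cap binds for Quinlan ($47,900); remaining pool $141,300 reallocated over remaining profit-interest units 10.
Remaining shares: Becker 42,390.00 → $42,400; Kowalski 98,910.00 → $98,900.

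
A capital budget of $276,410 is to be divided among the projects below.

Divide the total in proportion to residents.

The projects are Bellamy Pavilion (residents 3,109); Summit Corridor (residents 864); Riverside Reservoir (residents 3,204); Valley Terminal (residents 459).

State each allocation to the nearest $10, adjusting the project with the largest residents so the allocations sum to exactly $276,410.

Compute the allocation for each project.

Total residents = 7,636.
Raw shares: Bellamy Pavilion 3,109/7,636 × $276,410 = 112,540.43; Summit Corridor 864/7,636 × $276,410 = 31,275.31; Riverside Reservoir 3,204/7,636 × $276,410 = 115,979.26; Valley Terminal 459/7,636 × $276,410 = 16,615.01.
After rounding ($10): Bellamy Pavilion $112,540; Summit Corridor $31,280; Riverside Reservoir $115,980; Valley Terminal $16,620. Sum = $276,420.
Difference $276,410 − $276,420 = −$10 applied to largest residents (Riverside Reservoir): Riverside Reservoir becomes $115,970.

Bellamy Pavilion: $112,540 · Summit Corridor: $31,280 · Riverside Reservoir: $115,970 · Valley Terminal: $16,620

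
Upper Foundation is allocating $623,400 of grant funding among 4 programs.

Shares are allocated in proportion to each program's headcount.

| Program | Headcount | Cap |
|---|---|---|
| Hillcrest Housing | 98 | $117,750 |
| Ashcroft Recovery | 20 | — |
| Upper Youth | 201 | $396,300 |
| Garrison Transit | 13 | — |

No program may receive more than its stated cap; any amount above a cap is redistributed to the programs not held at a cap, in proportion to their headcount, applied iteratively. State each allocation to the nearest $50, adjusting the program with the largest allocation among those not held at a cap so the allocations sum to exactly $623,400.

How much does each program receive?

Hillcrest Housing: $117,750 | Ashcroft Recovery: $66,250 | Upper Youth: $396,300 | Garrison Transit: $43,100

Total headcount = 332.
Pro-rata shares before constraints: Hillcrest Housing 184,015.66; Ashcroft Recovery 37,554.22; Upper Youth 377,419.88; Garrison Transit 24,410.24.
Held at cap: Hillcrest Housing ($117,750); balance $505,650 reallocated over remaining headcount 234.
Held at cap: Upper Youth ($396,300); balance $109,350 reallocated over remaining headcount 33.
Shares after redistribution: Ashcroft Recovery 66,272.73 → $66,250; Garrison Transit 43,077.27 → $43,100.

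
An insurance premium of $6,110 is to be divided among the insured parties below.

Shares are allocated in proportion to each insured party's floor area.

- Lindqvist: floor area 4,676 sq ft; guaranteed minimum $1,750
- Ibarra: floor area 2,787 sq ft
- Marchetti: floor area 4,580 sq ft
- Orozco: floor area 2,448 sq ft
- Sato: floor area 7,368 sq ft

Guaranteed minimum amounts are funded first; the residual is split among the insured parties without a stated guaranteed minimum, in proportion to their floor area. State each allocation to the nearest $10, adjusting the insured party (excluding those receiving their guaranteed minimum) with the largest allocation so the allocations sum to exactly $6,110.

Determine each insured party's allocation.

Guaranteed amounts: Lindqvist $1,750. Residual $4,360.
Residual split over remaining floor area 17,183: Ibarra 707.17 → $710; Marchetti 1,162.13 → $1,160; Orozco 621.15 → $620; Sato 1,869.55 → $1,870.

Lindqvist: $1,750 | Ibarra: $710 | Marchetti: $1,160 | Orozco: $620 | Sato: $1,870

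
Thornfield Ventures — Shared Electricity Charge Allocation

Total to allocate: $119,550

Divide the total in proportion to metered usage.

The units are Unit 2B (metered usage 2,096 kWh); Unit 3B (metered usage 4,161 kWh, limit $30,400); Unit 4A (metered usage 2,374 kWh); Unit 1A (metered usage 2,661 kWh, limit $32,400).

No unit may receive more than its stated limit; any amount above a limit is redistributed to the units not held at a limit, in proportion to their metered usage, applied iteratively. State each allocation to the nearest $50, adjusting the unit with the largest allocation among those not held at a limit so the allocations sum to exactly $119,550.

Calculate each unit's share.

Unit 2B: $26,600 | Unit 3B: $30,400 | Unit 4A: $30,150 | Unit 1A: $32,400

Sum of metered usage: 11,292.
Pro-rata shares before constraints: Unit 2B 22,190.65; Unit 3B 44,053.10; Unit 4A 25,133.87; Unit 1A 28,172.38.
Cap binds for Unit 3B ($30,400); residual $89,150 reallocated over remaining metered usage 7,131.
Cap binds for Unit 1A ($32,400); residual $56,750 reallocated over remaining metered usage 4,470.
Remaining shares: Unit 2B 26,610.29 → $26,600; Unit 4A 30,139.71 → $30,150.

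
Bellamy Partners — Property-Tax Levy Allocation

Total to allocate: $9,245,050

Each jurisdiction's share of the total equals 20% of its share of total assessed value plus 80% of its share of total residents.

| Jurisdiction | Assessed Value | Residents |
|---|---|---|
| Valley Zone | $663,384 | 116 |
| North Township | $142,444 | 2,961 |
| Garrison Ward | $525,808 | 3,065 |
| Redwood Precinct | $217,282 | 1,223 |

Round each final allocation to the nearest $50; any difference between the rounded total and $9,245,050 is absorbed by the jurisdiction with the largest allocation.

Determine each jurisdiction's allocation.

Assessed value total 1,548,918; residents total 7,365.
Blended shares (20% assessed value + 80% residents): Valley Zone 0.0983; North Township 0.3400; Garrison Ward 0.4008; Redwood Precinct 0.1609.
Raw shares: Valley Zone 908,398.88; North Township 3,143,520.74; Garrison Ward 3,705,597.14; Redwood Precinct 1,487,533.23.
After rounding ($50): Valley Zone $908,400; North Township $3,143,500; Garrison Ward $3,705,600; Redwood Precinct $1,487,550. Sum = $9,245,050.
Rounded total matches; no reconciliation needed.

Valley Zone: $908,400; North Township: $3,143,500; Garrison Ward: $3,705,600; Redwood Precinct: $1,487,550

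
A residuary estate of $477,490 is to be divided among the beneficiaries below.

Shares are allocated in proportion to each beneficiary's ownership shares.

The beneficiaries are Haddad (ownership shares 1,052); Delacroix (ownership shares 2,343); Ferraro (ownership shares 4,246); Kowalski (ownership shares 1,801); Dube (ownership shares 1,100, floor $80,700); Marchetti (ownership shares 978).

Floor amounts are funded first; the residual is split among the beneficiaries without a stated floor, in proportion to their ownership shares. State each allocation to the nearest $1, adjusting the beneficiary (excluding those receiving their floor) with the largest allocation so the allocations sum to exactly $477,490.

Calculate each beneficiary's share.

Minimums first: Dube $80,700. Remaining pool $396,790.
Remaining pool split over remaining ownership shares 10,420: Haddad 40,059.80 → $40,060; Delacroix 89,220.63 → $89,221; Ferraro 161,686.21 → $161,686; Kowalski 68,581.46 → $68,581; Marchetti 37,241.90 → $37,242.

Haddad: $40,060 | Delacroix: $89,221 | Ferraro: $161,686 | Kowalski: $68,581 | Dube: $80,700 | Marchetti: $37,242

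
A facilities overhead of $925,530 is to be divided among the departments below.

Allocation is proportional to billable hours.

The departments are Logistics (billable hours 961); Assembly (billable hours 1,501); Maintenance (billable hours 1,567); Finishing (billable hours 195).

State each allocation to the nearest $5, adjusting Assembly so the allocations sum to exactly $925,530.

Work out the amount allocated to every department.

Logistics: $210,565 · Assembly: $328,890 · Maintenance: $343,350 · Finishing: $42,725

Billable hours total: 4,224.
Unrounded shares: Logistics 961/4,224 × $925,530 = 210,566.84; Assembly 1,501/4,224 × $925,530 = 328,887.44; Maintenance 1,567/4,224 × $925,530 = 343,348.84; Finishing 195/4,224 × $925,530 = 42,726.88.
At nearest $5: Logistics $210,565; Assembly $328,885; Maintenance $343,350; Finishing $42,725. Sum = $925,525.
Difference $925,530 − $925,525 = +$5 applied to Assembly: Assembly becomes $328,890.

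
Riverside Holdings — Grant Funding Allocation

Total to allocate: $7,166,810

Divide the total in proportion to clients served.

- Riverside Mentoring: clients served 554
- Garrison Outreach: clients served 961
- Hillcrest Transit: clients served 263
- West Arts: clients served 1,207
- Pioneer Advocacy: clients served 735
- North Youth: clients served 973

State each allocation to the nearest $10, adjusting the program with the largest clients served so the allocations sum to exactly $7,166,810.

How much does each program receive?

Riverside Mentoring: $846,030; Garrison Outreach: $1,467,570; Hillcrest Transit: $401,630; West Arts: $1,843,240; Pioneer Advocacy: $1,122,440; North Youth: $1,485,900

Combined clients served = 554 + 961 + 263 + 1,207 + 735 + 973 = 4,693.
Raw shares: Riverside Mentoring 846,028.71; Garrison Outreach 1,467,569.66; Hillcrest Transit 401,634.57; West Arts 1,843,243.06; Pioneer Advocacy 1,122,438.81; North Youth 1,485,895.19.
After rounding ($10): Riverside Mentoring $846,030; Garrison Outreach $1,467,570; Hillcrest Transit $401,630; West Arts $1,843,240; Pioneer Advocacy $1,122,440; North Youth $1,485,900. Sum = $7,166,810.
No rounding difference to absorb.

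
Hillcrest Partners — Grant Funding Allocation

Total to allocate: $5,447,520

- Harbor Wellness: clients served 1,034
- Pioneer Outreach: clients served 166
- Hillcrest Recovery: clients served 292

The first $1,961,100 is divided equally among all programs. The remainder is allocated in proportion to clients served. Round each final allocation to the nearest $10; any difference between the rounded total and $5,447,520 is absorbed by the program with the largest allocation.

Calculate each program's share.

Harbor Wellness: $3,069,890 | Pioneer Outreach: $1,041,600 | Hillcrest Recovery: $1,336,030

Equal tier: $1,961,100 ÷ 3 = $653,700 apiece.
Remainder $3,486,420 by clients served (total 1,492): Harbor Wellness 2,416,191.88 → $2,416,190; Pioneer Outreach 387,899.28 → $387,900; Hillcrest Recovery 682,328.85 → $682,330.
Totals: Harbor Wellness $653,700 + $2,416,190 = $3,069,890; Pioneer Outreach $653,700 + $387,900 = $1,041,600; Hillcrest Recovery $653,700 + $682,330 = $1,336,030.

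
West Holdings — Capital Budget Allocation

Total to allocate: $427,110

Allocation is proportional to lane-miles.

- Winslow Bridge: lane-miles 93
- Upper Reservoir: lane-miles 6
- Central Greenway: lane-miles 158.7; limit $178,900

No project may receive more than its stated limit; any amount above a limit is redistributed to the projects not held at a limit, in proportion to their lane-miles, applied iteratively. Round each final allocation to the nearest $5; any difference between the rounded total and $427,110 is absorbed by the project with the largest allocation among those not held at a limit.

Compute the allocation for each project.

Winslow Bridge: $233,165; Upper Reservoir: $15,045; Central Greenway: $178,900

Combined lane-miles = 257.7.
Proportional shares (ignoring caps): Winslow Bridge 154,137.49; Upper Reservoir 9,944.35; Central Greenway 263,028.16.
Capped: Central Greenway ($178,900); residual $248,210 reallocated over remaining lane-miles 99.
Remaining shares: Winslow Bridge 233,166.97 → $233,165; Upper Reservoir 15,043.03 → $15,045.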